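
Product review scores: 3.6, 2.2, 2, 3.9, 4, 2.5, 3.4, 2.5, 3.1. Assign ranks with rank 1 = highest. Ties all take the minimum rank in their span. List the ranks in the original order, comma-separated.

Sorted (descending): 4, 3.9, 3.6, 3.4, 3.1, 2.5, 2.5, 2.2, 2
The 2 values of 2.5 occupy positions 6–7 → each gets rank 6.

3, 8, 9, 2, 1, 6, 4, 6, 5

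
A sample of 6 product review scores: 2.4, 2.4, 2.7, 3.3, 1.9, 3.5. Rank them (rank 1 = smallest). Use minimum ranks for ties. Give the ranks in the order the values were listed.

Sorted (ascending): 1.9, 2.4, 2.4, 2.7, 3.3, 3.5
The 2 values of 2.4 occupy positions 2–3 → each gets rank 2.

2, 2, 4, 5, 1, 6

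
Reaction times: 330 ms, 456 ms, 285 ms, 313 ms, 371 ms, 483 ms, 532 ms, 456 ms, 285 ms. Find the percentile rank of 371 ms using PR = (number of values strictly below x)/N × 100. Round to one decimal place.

44.4

N = 9.
Strictly below 371: 4. Equal to 371: 1.
PR = 4/9 × 100 = 44.4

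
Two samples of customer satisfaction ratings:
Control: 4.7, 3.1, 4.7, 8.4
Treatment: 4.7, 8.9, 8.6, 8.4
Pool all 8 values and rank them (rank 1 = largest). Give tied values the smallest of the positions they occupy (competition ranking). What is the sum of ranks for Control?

Sorted (descending): 8.9, 8.6, 8.4, 8.4, 4.7, 4.7, 4.7, 3.1
The 2 values of 8.4 occupy positions 3–4 → each gets rank 3.
The 3 values of 4.7 occupy positions 5–7 → each gets rank 5.
Control values → pooled ranks: 4.7→5, 3.1→8, 4.7→5, 8.4→3
Rank sum = 5 + 8 + 5 + 3 = 21

21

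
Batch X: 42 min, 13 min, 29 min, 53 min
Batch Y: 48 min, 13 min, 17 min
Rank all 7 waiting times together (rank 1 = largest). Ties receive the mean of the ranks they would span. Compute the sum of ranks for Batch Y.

13.5

Sorted (descending): 53, 48, 42, 29, 17, 13, 13
The 2 values of 13 occupy positions 6–7 → average rank (6+7)/2 = 6.5.
Batch Y values → pooled ranks: 48→2, 13→6.5, 17→5
Rank sum = 2 + 6.5 + 5 = 13.5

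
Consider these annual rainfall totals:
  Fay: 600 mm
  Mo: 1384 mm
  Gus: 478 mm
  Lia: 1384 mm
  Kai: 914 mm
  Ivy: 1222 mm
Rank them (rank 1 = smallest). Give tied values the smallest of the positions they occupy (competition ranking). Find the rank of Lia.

5

Sorted (ascending): 478, 600, 914, 1222, 1384, 1384
The 2 values of 1384 occupy positions 5–6 → each gets rank 5.
Lia has value 1384 mm → rank 5.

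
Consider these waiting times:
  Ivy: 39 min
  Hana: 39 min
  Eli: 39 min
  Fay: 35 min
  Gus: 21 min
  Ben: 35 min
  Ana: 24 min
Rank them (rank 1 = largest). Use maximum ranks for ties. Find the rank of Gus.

Sorted (descending): 39, 39, 39, 35, 35, 24, 21
The 3 values of 39 occupy positions 1–3 → each gets rank 3.
The 2 values of 35 occupy positions 4–5 → each gets rank 5.
Gus has value 21 min → rank 7.

7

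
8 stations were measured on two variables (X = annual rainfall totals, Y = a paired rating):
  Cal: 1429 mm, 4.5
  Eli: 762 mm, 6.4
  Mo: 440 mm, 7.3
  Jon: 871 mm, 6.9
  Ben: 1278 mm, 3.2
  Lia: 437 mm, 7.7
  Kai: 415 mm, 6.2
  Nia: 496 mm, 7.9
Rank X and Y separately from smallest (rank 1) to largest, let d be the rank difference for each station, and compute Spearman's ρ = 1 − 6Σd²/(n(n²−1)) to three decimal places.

Ranks of variable 1: 8, 5, 3, 6, 7, 2, 1, 4
Ranks of variable 2: 2, 4, 6, 5, 1, 7, 3, 8
d = r₁ − r₂: 6, 1, -3, 1, 6, -5, -2, -4
d²: 36, 1, 9, 1, 36, 25, 4, 16; Σd² = 128
ρ = 1 − 6·128/(8·63) = 1 − 768/504 = -0.524

-0.524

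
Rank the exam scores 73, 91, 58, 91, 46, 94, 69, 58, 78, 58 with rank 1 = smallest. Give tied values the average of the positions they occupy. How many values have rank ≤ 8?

7

Sorted (ascending): 46, 58, 58, 58, 69, 73, 78, 91, 91, 94
The 3 values of 58 occupy positions 2–4 → average rank 3.
The 2 values of 91 occupy positions 8–9 → average rank (8+9)/2 = 8.5.
Ranks ≤ 8: {1, 3, 3, 3, 5, 6, 7} → 7 values.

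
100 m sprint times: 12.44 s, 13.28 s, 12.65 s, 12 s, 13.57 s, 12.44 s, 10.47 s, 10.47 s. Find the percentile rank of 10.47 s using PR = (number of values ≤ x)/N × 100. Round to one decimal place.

25.0

N = 8.
Strictly below 10.47: 0. Equal to 10.47: 2.
PR = 2/8 × 100 = 25.0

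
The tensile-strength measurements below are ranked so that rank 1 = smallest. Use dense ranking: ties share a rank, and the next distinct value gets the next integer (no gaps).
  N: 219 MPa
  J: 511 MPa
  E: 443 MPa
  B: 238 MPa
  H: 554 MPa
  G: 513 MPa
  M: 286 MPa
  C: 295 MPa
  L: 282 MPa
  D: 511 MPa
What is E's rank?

6

Sorted (ascending): 219, 238, 282, 286, 295, 443, 511, 511, 513, 554
The 2 values of 511 share dense rank 7.
Remaining distinct values take the next consecutive integers.
E has value 443 MPa → rank 6.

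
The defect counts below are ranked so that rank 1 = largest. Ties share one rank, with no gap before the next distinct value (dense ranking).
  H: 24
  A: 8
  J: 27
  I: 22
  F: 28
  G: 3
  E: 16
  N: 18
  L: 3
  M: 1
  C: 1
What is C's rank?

Sorted (descending): 28, 27, 24, 22, 18, 16, 8, 3, 3, 1, 1
The 2 values of 3 share dense rank 8.
The 2 values of 1 share dense rank 9.
Remaining distinct values take the next consecutive integers.
C has value 1 → rank 9.

9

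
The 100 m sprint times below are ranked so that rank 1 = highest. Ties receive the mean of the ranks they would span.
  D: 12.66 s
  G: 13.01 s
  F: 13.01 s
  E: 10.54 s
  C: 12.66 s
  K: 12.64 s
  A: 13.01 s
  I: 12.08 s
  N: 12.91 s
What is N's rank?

4

Sorted (descending): 13.01, 13.01, 13.01, 12.91, 12.66, 12.66, 12.64, 12.08, 10.54
The 3 values of 13.01 occupy positions 1–3 → average rank 2.
The 2 values of 12.66 occupy positions 5–6 → average rank (5+6)/2 = 5.5.
N has value 12.91 s → rank 4.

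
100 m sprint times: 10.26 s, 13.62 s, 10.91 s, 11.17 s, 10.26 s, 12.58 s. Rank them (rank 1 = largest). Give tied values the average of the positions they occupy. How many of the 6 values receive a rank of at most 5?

4

Sorted (descending): 13.62, 12.58, 11.17, 10.91, 10.26, 10.26
The 2 values of 10.26 occupy positions 5–6 → average rank (5+6)/2 = 5.5.
Ranks ≤ 5: {1, 2, 3, 4} → 4 values.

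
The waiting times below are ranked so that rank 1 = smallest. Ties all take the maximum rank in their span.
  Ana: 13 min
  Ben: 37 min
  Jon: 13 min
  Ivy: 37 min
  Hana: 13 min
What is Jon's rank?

Sorted (ascending): 13, 13, 13, 37, 37
The 3 values of 13 occupy positions 1–3 → each gets rank 3.
The 2 values of 37 occupy positions 4–5 → each gets rank 5.
Jon has value 13 min → rank 3.

3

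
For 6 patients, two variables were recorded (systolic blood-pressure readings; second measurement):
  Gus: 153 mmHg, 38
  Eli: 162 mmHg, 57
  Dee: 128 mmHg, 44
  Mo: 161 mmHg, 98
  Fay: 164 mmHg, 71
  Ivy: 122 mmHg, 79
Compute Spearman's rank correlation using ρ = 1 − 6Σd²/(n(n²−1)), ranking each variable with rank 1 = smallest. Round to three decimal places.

Ranks of variable 1: 3, 5, 2, 4, 6, 1
Ranks of variable 2: 1, 3, 2, 6, 4, 5
d = r₁ − r₂: 2, 2, 0, -2, 2, -4
d²: 4, 4, 0, 4, 4, 16; Σd² = 32
ρ = 1 − 6·32/(6·35) = 1 − 192/210 = 0.086

0.086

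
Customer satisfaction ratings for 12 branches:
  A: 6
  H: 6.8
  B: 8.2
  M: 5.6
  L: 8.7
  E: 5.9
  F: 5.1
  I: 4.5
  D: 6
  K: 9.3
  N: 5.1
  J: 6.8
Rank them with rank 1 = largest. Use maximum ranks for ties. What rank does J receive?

5

Sorted (descending): 9.3, 8.7, 8.2, 6.8, 6.8, 6, 6, 5.9, 5.6, 5.1, 5.1, 4.5
The 2 values of 6.8 occupy positions 4–5 → each gets rank 5.
The 2 values of 6 occupy positions 6–7 → each gets rank 7.
The 2 values of 5.1 occupy positions 10–11 → each gets rank 11.
J has value 6.8 → rank 5.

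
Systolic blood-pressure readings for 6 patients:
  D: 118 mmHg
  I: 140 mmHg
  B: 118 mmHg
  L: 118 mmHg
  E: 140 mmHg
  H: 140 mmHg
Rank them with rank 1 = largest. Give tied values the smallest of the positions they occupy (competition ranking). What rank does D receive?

Sorted (descending): 140, 140, 140, 118, 118, 118
The 3 values of 140 occupy positions 1–3 → each gets rank 1.
The 3 values of 118 occupy positions 4–6 → each gets rank 4.
D has value 118 mmHg → rank 4.

4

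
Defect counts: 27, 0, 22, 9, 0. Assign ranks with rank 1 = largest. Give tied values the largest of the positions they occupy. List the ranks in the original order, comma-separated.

1, 5, 2, 3, 5

Sorted (descending): 27, 22, 9, 0, 0
The 2 values of 0 occupy positions 4–5 → each gets rank 5.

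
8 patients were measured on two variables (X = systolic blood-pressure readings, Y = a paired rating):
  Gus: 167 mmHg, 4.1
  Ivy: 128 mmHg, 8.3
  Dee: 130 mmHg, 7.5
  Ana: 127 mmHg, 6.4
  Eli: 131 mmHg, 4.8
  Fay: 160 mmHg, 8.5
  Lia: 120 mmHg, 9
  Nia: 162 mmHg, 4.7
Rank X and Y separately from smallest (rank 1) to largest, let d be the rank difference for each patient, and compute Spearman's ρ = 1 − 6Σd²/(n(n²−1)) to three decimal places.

-0.690

Ranks of variable 1: 8, 3, 4, 2, 5, 6, 1, 7
Ranks of variable 2: 1, 6, 5, 4, 3, 7, 8, 2
d = r₁ − r₂: 7, -3, -1, -2, 2, -1, -7, 5
d²: 49, 9, 1, 4, 4, 1, 49, 25; Σd² = 142
ρ = 1 − 6·142/(8·63) = 1 − 852/504 = -0.690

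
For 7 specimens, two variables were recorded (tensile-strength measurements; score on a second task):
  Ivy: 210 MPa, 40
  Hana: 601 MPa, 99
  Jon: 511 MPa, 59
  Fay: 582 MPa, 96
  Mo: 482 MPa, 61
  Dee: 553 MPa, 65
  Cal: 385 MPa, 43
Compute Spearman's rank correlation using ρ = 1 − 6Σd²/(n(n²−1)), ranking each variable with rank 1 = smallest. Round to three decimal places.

0.964

Ranks of variable 1: 1, 7, 4, 6, 3, 5, 2
Ranks of variable 2: 1, 7, 3, 6, 4, 5, 2
d = r₁ − r₂: 0, 0, 1, 0, -1, 0, 0
d²: 0, 0, 1, 0, 1, 0, 0; Σd² = 2
ρ = 1 − 6·2/(7·48) = 1 − 12/336 = 0.964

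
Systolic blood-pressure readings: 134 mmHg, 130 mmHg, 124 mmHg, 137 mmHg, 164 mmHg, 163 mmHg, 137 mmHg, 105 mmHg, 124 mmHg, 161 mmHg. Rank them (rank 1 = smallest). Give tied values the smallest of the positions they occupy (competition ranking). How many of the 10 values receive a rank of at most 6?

Sorted (ascending): 105, 124, 124, 130, 134, 137, 137, 161, 163, 164
The 2 values of 124 occupy positions 2–3 → each gets rank 2.
The 2 values of 137 occupy positions 6–7 → each gets rank 6.
Ranks ≤ 6: {1, 2, 2, 4, 5, 6, 6} → 7 values.

7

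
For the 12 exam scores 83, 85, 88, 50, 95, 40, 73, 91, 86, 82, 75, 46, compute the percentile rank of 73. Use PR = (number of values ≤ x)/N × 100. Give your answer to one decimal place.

33.3

N = 12.
Strictly below 73: 3. Equal to 73: 1.
PR = 4/12 × 100 = 33.3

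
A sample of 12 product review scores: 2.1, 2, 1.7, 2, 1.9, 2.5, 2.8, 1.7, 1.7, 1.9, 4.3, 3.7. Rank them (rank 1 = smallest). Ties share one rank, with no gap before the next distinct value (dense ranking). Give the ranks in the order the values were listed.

4, 3, 1, 3, 2, 5, 6, 1, 1, 2, 8, 7

Sorted (ascending): 1.7, 1.7, 1.7, 1.9, 1.9, 2, 2, 2.1, 2.5, 2.8, 3.7, 4.3
The 3 values of 1.7 share dense rank 1.
The 2 values of 1.9 share dense rank 2.
The 2 values of 2 share dense rank 3.
Remaining distinct values take the next consecutive integers.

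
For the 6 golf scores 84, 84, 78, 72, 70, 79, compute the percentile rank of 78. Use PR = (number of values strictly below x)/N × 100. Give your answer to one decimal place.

33.3

N = 6.
Strictly below 78: 2. Equal to 78: 1.
PR = 2/6 × 100 = 33.3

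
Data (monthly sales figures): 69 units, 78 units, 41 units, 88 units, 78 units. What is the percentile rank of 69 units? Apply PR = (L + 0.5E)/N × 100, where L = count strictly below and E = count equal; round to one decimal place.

30.0

N = 5.
Strictly below 69: 1. Equal to 69: 1.
PR = (1 + 0.5·1)/5 × 100 = 30.0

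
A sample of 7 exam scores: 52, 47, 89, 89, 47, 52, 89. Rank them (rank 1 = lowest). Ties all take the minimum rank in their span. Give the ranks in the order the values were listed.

3, 1, 5, 5, 1, 3, 5

Sorted (ascending): 47, 47, 52, 52, 89, 89, 89
The 2 values of 47 occupy positions 1–2 → each gets rank 1.
The 2 values of 52 occupy positions 3–4 → each gets rank 3.
The 3 values of 89 occupy positions 5–7 → each gets rank 5.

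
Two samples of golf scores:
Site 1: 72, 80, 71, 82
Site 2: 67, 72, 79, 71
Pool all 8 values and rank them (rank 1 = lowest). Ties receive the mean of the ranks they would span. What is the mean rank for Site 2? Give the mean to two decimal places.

Sorted (ascending): 67, 71, 71, 72, 72, 79, 80, 82
The 2 values of 71 occupy positions 2–3 → average rank (2+3)/2 = 2.5.
The 2 values of 72 occupy positions 4–5 → average rank (4+5)/2 = 4.5.
Site 2 values → pooled ranks: 67→1, 72→4.5, 79→6, 71→2.5
Mean rank = (1 + 4.5 + 6 + 2.5) / 4 = 3.50

3.50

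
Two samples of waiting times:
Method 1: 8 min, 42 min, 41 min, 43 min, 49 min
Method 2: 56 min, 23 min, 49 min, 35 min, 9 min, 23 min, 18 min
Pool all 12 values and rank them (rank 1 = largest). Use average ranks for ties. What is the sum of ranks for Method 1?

Sorted (descending): 56, 49, 49, 43, 42, 41, 35, 23, 23, 18, 9, 8
The 2 values of 49 occupy positions 2–3 → average rank (2+3)/2 = 2.5.
The 2 values of 23 occupy positions 8–9 → average rank (8+9)/2 = 8.5.
Method 1 values → pooled ranks: 8→12, 42→5, 41→6, 43→4, 49→2.5
Rank sum = 12 + 5 + 6 + 4 + 2.5 = 29.5

29.5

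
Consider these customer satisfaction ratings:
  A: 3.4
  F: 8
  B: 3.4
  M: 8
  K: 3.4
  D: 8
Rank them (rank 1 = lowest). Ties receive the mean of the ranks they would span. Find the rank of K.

Sorted (ascending): 3.4, 3.4, 3.4, 8, 8, 8
The 3 values of 3.4 occupy positions 1–3 → average rank 2.
The 3 values of 8 occupy positions 4–6 → average rank 5.
K has value 3.4 → rank 2.

2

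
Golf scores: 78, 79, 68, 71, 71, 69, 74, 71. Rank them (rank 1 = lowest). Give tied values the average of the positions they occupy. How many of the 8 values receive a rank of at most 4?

Sorted (ascending): 68, 69, 71, 71, 71, 74, 78, 79
The 3 values of 71 occupy positions 3–5 → average rank 4.
Ranks ≤ 4: {1, 2, 4, 4, 4} → 5 values.

5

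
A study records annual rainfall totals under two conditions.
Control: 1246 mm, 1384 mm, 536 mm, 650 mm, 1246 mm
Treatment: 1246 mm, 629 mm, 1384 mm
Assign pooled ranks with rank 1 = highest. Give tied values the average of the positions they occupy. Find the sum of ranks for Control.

23.5

Sorted (descending): 1384, 1384, 1246, 1246, 1246, 650, 629, 536
The 2 values of 1384 occupy positions 1–2 → average rank (1+2)/2 = 1.5.
The 3 values of 1246 occupy positions 3–5 → average rank 4.
Control values → pooled ranks: 1246→4, 1384→1.5, 536→8, 650→6, 1246→4
Rank sum = 4 + 1.5 + 8 + 6 + 4 = 23.5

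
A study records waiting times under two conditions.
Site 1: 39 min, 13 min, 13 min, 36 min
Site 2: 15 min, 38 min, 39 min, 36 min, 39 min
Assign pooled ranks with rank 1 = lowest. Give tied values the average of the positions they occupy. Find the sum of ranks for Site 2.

Sorted (ascending): 13, 13, 15, 36, 36, 38, 39, 39, 39
The 2 values of 13 occupy positions 1–2 → average rank (1+2)/2 = 1.5.
The 2 values of 36 occupy positions 4–5 → average rank (4+5)/2 = 4.5.
The 3 values of 39 occupy positions 7–9 → average rank 8.
Site 2 values → pooled ranks: 15→3, 38→6, 39→8, 36→4.5, 39→8
Rank sum = 3 + 6 + 8 + 4.5 + 8 = 29.5

29.5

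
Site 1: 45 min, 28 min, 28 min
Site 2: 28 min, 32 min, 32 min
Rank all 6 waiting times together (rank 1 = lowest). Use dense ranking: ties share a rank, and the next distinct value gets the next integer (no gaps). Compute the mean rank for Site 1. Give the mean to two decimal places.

1.67

Sorted (ascending): 28, 28, 28, 32, 32, 45
The 3 values of 28 share dense rank 1.
The 2 values of 32 share dense rank 2.
Remaining distinct values take the next consecutive integers.
Site 1 values → pooled ranks: 45→3, 28→1, 28→1
Mean rank = (3 + 1 + 1) / 3 = 1.67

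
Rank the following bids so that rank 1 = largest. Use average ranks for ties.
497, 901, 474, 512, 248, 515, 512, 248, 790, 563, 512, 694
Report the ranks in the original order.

Sorted (descending): 901, 790, 694, 563, 515, 512, 512, 512, 497, 474, 248, 248
The 3 values of 512 occupy positions 6–8 → average rank 7.
The 2 values of 248 occupy positions 11–12 → average rank (11+12)/2 = 11.5.

9, 1, 10, 7, 11.5, 5, 7, 11.5, 2, 4, 7, 3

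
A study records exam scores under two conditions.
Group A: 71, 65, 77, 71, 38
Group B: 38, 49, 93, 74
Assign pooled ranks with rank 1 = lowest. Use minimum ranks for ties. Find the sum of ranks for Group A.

23

Sorted (ascending): 38, 38, 49, 65, 71, 71, 74, 77, 93
The 2 values of 38 occupy positions 1–2 → each gets rank 1.
The 2 values of 71 occupy positions 5–6 → each gets rank 5.
Group A values → pooled ranks: 71→5, 65→4, 77→8, 71→5, 38→1
Rank sum = 5 + 4 + 8 + 5 + 1 = 23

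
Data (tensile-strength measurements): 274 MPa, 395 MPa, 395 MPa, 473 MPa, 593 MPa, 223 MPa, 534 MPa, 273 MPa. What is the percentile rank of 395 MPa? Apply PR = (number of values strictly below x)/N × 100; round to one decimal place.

37.5

N = 8.
Strictly below 395: 3. Equal to 395: 2.
PR = 3/8 × 100 = 37.5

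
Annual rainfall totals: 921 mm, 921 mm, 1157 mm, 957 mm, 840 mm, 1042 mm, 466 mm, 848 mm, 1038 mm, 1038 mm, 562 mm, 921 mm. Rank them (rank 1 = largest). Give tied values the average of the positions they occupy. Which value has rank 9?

Sorted (descending): 1157, 1042, 1038, 1038, 957, 921, 921, 921, 848, 840, 562, 466
The 2 values of 1038 occupy positions 3–4 → average rank (3+4)/2 = 3.5.
The 3 values of 921 occupy positions 6–8 → average rank 7.
Rank 9 → value 848.

848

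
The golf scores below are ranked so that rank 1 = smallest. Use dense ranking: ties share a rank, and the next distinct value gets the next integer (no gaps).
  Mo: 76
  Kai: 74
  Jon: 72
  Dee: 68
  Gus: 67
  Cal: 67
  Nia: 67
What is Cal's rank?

Sorted (ascending): 67, 67, 67, 68, 72, 74, 76
The 3 values of 67 share dense rank 1.
Remaining distinct values take the next consecutive integers.
Cal has value 67 → rank 1.

1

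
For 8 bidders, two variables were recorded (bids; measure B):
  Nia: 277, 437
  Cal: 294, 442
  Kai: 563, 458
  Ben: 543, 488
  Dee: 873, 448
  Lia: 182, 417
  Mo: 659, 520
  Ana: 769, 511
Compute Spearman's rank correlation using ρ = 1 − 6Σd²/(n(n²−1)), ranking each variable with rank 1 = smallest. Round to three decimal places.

Ranks of variable 1: 2, 3, 5, 4, 8, 1, 6, 7
Ranks of variable 2: 2, 3, 5, 6, 4, 1, 8, 7
d = r₁ − r₂: 0, 0, 0, -2, 4, 0, -2, 0
d²: 0, 0, 0, 4, 16, 0, 4, 0; Σd² = 24
ρ = 1 − 6·24/(8·63) = 1 − 144/504 = 0.714

0.714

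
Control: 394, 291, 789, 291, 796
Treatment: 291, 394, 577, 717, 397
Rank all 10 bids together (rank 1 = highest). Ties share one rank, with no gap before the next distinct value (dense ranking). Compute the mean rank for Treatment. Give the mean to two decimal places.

Sorted (descending): 796, 789, 717, 577, 397, 394, 394, 291, 291, 291
The 2 values of 394 share dense rank 6.
The 3 values of 291 share dense rank 7.
Remaining distinct values take the next consecutive integers.
Treatment values → pooled ranks: 291→7, 394→6, 577→4, 717→3, 397→5
Mean rank = (7 + 6 + 4 + 3 + 5) / 5 = 5.00

5.00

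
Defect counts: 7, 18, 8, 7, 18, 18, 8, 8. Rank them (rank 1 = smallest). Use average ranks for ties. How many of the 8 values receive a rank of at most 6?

5

Sorted (ascending): 7, 7, 8, 8, 8, 18, 18, 18
The 2 values of 7 occupy positions 1–2 → average rank (1+2)/2 = 1.5.
The 3 values of 8 occupy positions 3–5 → average rank 4.
The 3 values of 18 occupy positions 6–8 → average rank 7.
Ranks ≤ 6: {1.5, 1.5, 4, 4, 4} → 5 values.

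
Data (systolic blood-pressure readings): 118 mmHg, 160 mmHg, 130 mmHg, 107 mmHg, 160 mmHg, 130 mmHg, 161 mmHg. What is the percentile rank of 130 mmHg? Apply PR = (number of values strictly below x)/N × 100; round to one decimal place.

28.6

N = 7.
Strictly below 130: 2. Equal to 130: 2.
PR = 2/7 × 100 = 28.6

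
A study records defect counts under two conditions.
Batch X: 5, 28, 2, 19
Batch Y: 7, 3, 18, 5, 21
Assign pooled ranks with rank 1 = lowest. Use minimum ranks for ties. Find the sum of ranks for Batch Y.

24

Sorted (ascending): 2, 3, 5, 5, 7, 18, 19, 21, 28
The 2 values of 5 occupy positions 3–4 → each gets rank 3.
Batch Y values → pooled ranks: 7→5, 3→2, 18→6, 5→3, 21→8
Rank sum = 5 + 2 + 6 + 3 + 8 = 24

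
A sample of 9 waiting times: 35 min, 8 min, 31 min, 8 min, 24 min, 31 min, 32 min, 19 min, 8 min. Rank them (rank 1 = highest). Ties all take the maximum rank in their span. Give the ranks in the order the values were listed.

1, 9, 4, 9, 5, 4, 2, 6, 9

Sorted (descending): 35, 32, 31, 31, 24, 19, 8, 8, 8
The 2 values of 31 occupy positions 3–4 → each gets rank 4.
The 3 values of 8 occupy positions 7–9 → each gets rank 9.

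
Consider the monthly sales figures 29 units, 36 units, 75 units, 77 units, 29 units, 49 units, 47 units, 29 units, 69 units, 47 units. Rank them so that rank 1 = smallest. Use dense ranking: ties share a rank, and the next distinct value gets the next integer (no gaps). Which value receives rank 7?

Sorted (ascending): 29, 29, 29, 36, 47, 47, 49, 69, 75, 77
The 3 values of 29 share dense rank 1.
The 2 values of 47 share dense rank 3.
Remaining distinct values take the next consecutive integers.
Rank 7 → value 77.

77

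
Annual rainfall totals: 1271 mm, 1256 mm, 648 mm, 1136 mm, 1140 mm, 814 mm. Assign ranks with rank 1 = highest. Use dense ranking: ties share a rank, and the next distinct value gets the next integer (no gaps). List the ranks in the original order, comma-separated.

1, 2, 6, 4, 3, 5

Sorted (descending): 1271, 1256, 1140, 1136, 814, 648
No ties — each value takes its position as its rank.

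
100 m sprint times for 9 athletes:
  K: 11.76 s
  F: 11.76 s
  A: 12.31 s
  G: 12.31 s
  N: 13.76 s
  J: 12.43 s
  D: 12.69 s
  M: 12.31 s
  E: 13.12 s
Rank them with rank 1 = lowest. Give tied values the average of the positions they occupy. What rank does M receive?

Sorted (ascending): 11.76, 11.76, 12.31, 12.31, 12.31, 12.43, 12.69, 13.12, 13.76
The 2 values of 11.76 occupy positions 1–2 → average rank (1+2)/2 = 1.5.
The 3 values of 12.31 occupy positions 3–5 → average rank 4.
M has value 12.31 s → rank 4.

4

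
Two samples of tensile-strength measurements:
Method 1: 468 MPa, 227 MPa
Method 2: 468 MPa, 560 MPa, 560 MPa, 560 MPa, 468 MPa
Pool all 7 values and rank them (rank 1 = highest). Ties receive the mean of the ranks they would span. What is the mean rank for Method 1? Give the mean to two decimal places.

Sorted (descending): 560, 560, 560, 468, 468, 468, 227
The 3 values of 560 occupy positions 1–3 → average rank 2.
The 3 values of 468 occupy positions 4–6 → average rank 5.
Method 1 values → pooled ranks: 468→5, 227→7
Mean rank = (5 + 7) / 2 = 6.00

6.00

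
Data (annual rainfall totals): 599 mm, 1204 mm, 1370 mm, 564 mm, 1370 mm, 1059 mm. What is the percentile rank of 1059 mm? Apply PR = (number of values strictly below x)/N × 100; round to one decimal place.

N = 6.
Strictly below 1059: 2. Equal to 1059: 1.
PR = 2/6 × 100 = 33.3

33.3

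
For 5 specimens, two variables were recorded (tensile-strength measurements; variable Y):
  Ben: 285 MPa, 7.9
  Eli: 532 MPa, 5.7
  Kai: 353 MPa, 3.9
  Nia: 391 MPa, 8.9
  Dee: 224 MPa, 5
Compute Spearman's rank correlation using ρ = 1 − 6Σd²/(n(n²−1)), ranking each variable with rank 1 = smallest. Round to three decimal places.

Ranks of variable 1: 2, 5, 3, 4, 1
Ranks of variable 2: 4, 3, 1, 5, 2
d = r₁ − r₂: -2, 2, 2, -1, -1
d²: 4, 4, 4, 1, 1; Σd² = 14
ρ = 1 − 6·14/(5·24) = 1 − 84/120 = 0.300

0.300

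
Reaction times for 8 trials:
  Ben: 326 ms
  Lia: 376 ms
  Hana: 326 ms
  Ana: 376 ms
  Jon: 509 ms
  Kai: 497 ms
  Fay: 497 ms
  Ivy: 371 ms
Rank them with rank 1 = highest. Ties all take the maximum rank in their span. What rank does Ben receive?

Sorted (descending): 509, 497, 497, 376, 376, 371, 326, 326
The 2 values of 497 occupy positions 2–3 → each gets rank 3.
The 2 values of 376 occupy positions 4–5 → each gets rank 5.
The 2 values of 326 occupy positions 7–8 → each gets rank 8.
Ben has value 326 ms → rank 8.

8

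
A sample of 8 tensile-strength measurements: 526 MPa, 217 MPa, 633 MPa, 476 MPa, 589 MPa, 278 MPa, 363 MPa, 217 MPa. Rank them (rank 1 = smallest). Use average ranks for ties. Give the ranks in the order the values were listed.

Sorted (ascending): 217, 217, 278, 363, 476, 526, 589, 633
The 2 values of 217 occupy positions 1–2 → average rank (1+2)/2 = 1.5.

6, 1.5, 8, 5, 7, 3, 4, 1.5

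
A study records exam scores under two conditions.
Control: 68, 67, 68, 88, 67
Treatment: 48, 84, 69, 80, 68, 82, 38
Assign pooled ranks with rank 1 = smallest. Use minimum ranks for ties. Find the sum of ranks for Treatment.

46

Sorted (ascending): 38, 48, 67, 67, 68, 68, 68, 69, 80, 82, 84, 88
The 2 values of 67 occupy positions 3–4 → each gets rank 3.
The 3 values of 68 occupy positions 5–7 → each gets rank 5.
Treatment values → pooled ranks: 48→2, 84→11, 69→8, 80→9, 68→5, 82→10, 38→1
Rank sum = 2 + 11 + 8 + 9 + 5 + 10 + 1 = 46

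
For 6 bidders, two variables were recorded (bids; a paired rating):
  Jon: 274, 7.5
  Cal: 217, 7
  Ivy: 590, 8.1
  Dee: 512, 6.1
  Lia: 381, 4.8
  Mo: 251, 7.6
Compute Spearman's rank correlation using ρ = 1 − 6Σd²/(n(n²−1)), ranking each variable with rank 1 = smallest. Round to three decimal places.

0.086

Ranks of variable 1: 3, 1, 6, 5, 4, 2
Ranks of variable 2: 4, 3, 6, 2, 1, 5
d = r₁ − r₂: -1, -2, 0, 3, 3, -3
d²: 1, 4, 0, 9, 9, 9; Σd² = 32
ρ = 1 − 6·32/(6·35) = 1 − 192/210 = 0.086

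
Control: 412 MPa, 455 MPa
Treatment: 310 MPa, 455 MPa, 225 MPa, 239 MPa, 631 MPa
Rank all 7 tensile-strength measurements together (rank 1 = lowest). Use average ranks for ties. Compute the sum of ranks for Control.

Sorted (ascending): 225, 239, 310, 412, 455, 455, 631
The 2 values of 455 occupy positions 5–6 → average rank (5+6)/2 = 5.5.
Control values → pooled ranks: 412→4, 455→5.5
Rank sum = 4 + 5.5 = 9.5

9.5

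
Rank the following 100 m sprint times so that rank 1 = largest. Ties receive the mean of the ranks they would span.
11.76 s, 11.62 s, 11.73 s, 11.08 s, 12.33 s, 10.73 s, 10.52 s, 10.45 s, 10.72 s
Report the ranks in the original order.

Sorted (descending): 12.33, 11.76, 11.73, 11.62, 11.08, 10.73, 10.72, 10.52, 10.45
No ties — each value takes its position as its rank.

2, 4, 3, 5, 1, 6, 8, 9, 7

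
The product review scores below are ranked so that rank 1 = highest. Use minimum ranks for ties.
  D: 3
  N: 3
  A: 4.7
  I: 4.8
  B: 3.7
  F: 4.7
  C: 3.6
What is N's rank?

Sorted (descending): 4.8, 4.7, 4.7, 3.7, 3.6, 3, 3
The 2 values of 4.7 occupy positions 2–3 → each gets rank 2.
The 2 values of 3 occupy positions 6–7 → each gets rank 6.
N has value 3 → rank 6.

6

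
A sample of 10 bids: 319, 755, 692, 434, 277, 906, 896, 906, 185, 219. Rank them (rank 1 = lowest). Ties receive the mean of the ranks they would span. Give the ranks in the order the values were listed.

4, 7, 6, 5, 3, 9.5, 8, 9.5, 1, 2

Sorted (ascending): 185, 219, 277, 319, 434, 692, 755, 896, 906, 906
The 2 values of 906 occupy positions 9–10 → average rank (9+10)/2 = 9.5.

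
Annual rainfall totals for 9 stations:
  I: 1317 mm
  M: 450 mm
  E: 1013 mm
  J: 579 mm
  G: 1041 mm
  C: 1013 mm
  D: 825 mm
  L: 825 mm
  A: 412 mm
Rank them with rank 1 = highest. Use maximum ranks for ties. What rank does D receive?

Sorted (descending): 1317, 1041, 1013, 1013, 825, 825, 579, 450, 412
The 2 values of 1013 occupy positions 3–4 → each gets rank 4.
The 2 values of 825 occupy positions 5–6 → each gets rank 6.
D has value 825 mm → rank 6.

6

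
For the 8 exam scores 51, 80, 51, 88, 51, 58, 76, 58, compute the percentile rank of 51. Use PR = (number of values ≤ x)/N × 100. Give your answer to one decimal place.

37.5

N = 8.
Strictly below 51: 0. Equal to 51: 3.
PR = 3/8 × 100 = 37.5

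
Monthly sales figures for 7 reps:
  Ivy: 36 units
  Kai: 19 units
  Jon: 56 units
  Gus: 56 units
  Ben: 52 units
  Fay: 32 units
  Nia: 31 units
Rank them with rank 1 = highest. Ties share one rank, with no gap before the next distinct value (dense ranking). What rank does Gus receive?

Sorted (descending): 56, 56, 52, 36, 32, 31, 19
The 2 values of 56 share dense rank 1.
Remaining distinct values take the next consecutive integers.
Gus has value 56 units → rank 1.

1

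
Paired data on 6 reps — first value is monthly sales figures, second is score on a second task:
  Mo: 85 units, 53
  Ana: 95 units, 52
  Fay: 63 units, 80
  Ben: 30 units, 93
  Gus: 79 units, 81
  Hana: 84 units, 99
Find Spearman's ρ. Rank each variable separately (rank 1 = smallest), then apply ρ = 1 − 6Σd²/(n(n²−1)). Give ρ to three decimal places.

Ranks of variable 1: 5, 6, 2, 1, 3, 4
Ranks of variable 2: 2, 1, 3, 5, 4, 6
d = r₁ − r₂: 3, 5, -1, -4, -1, -2
d²: 9, 25, 1, 16, 1, 4; Σd² = 56
ρ = 1 − 6·56/(6·35) = 1 − 336/210 = -0.600

-0.600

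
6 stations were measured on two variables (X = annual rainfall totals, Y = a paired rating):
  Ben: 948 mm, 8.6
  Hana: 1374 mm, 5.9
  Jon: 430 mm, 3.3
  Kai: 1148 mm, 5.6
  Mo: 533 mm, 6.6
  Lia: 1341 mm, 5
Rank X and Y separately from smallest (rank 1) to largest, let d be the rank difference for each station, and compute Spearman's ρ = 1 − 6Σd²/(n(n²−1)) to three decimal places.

0.086

Ranks of variable 1: 3, 6, 1, 4, 2, 5
Ranks of variable 2: 6, 4, 1, 3, 5, 2
d = r₁ − r₂: -3, 2, 0, 1, -3, 3
d²: 9, 4, 0, 1, 9, 9; Σd² = 32
ρ = 1 − 6·32/(6·35) = 1 − 192/210 = 0.086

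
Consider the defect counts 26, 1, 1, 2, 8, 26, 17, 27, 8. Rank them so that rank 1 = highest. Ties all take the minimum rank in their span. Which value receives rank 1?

Sorted (descending): 27, 26, 26, 17, 8, 8, 2, 1, 1
The 2 values of 26 occupy positions 2–3 → each gets rank 2.
The 2 values of 8 occupy positions 5–6 → each gets rank 5.
The 2 values of 1 occupy positions 8–9 → each gets rank 8.
Rank 1 → value 27.

27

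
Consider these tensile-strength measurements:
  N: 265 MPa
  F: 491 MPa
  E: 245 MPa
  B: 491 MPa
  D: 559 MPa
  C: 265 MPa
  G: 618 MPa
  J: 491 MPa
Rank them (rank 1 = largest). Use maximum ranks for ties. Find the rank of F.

Sorted (descending): 618, 559, 491, 491, 491, 265, 265, 245
The 3 values of 491 occupy positions 3–5 → each gets rank 5.
The 2 values of 265 occupy positions 6–7 → each gets rank 7.
F has value 491 MPa → rank 5.

5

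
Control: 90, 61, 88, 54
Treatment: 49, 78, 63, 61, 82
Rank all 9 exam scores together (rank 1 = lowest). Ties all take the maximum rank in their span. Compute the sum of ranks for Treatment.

23

Sorted (ascending): 49, 54, 61, 61, 63, 78, 82, 88, 90
The 2 values of 61 occupy positions 3–4 → each gets rank 4.
Treatment values → pooled ranks: 49→1, 78→6, 63→5, 61→4, 82→7
Rank sum = 1 + 6 + 5 + 4 + 7 = 23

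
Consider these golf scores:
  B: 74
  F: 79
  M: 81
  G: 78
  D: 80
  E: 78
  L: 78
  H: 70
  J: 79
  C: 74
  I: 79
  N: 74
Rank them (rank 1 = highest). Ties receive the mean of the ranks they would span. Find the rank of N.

10

Sorted (descending): 81, 80, 79, 79, 79, 78, 78, 78, 74, 74, 74, 70
The 3 values of 79 occupy positions 3–5 → average rank 4.
The 3 values of 78 occupy positions 6–8 → average rank 7.
The 3 values of 74 occupy positions 9–11 → average rank 10.
N has value 74 → rank 10.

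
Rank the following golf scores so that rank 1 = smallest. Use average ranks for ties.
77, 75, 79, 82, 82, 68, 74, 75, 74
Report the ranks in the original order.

Sorted (ascending): 68, 74, 74, 75, 75, 77, 79, 82, 82
The 2 values of 74 occupy positions 2–3 → average rank (2+3)/2 = 2.5.
The 2 values of 75 occupy positions 4–5 → average rank (4+5)/2 = 4.5.
The 2 values of 82 occupy positions 8–9 → average rank (8+9)/2 = 8.5.

6, 4.5, 7, 8.5, 8.5, 1, 2.5, 4.5, 2.5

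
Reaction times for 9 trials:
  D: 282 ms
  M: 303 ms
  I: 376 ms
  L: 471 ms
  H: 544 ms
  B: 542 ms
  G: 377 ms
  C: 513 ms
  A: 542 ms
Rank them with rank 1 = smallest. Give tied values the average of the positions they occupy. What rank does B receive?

Sorted (ascending): 282, 303, 376, 377, 471, 513, 542, 542, 544
The 2 values of 542 occupy positions 7–8 → average rank (7+8)/2 = 7.5.
B has value 542 ms → rank 7.5.

7.5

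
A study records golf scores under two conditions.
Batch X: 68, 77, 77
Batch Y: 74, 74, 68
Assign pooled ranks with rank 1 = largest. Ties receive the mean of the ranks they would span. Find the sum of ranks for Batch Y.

12.5

Sorted (descending): 77, 77, 74, 74, 68, 68
The 2 values of 77 occupy positions 1–2 → average rank (1+2)/2 = 1.5.
The 2 values of 74 occupy positions 3–4 → average rank (3+4)/2 = 3.5.
The 2 values of 68 occupy positions 5–6 → average rank (5+6)/2 = 5.5.
Batch Y values → pooled ranks: 74→3.5, 74→3.5, 68→5.5
Rank sum = 3.5 + 3.5 + 5.5 = 12.5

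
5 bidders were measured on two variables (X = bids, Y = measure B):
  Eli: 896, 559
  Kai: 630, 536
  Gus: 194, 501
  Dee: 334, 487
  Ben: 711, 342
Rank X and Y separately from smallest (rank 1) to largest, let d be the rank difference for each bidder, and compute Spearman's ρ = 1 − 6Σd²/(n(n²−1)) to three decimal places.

Ranks of variable 1: 5, 3, 1, 2, 4
Ranks of variable 2: 5, 4, 3, 2, 1
d = r₁ − r₂: 0, -1, -2, 0, 3
d²: 0, 1, 4, 0, 9; Σd² = 14
ρ = 1 − 6·14/(5·24) = 1 − 84/120 = 0.300

0.300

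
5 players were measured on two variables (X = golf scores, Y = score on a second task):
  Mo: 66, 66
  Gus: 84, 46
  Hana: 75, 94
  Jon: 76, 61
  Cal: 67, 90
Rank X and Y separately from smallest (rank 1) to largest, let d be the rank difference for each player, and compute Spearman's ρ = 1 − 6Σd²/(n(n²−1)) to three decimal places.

Ranks of variable 1: 1, 5, 3, 4, 2
Ranks of variable 2: 3, 1, 5, 2, 4
d = r₁ − r₂: -2, 4, -2, 2, -2
d²: 4, 16, 4, 4, 4; Σd² = 32
ρ = 1 − 6·32/(5·24) = 1 − 192/120 = -0.600

-0.600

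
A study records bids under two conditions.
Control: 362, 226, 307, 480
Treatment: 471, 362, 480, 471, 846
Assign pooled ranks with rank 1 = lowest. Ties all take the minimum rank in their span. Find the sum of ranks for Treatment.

29

Sorted (ascending): 226, 307, 362, 362, 471, 471, 480, 480, 846
The 2 values of 362 occupy positions 3–4 → each gets rank 3.
The 2 values of 471 occupy positions 5–6 → each gets rank 5.
The 2 values of 480 occupy positions 7–8 → each gets rank 7.
Treatment values → pooled ranks: 471→5, 362→3, 480→7, 471→5, 846→9
Rank sum = 5 + 3 + 7 + 5 + 9 = 29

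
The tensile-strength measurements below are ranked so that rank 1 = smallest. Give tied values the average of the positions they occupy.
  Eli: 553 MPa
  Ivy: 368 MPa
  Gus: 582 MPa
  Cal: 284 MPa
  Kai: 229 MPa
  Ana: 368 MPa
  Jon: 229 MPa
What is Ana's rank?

4.5

Sorted (ascending): 229, 229, 284, 368, 368, 553, 582
The 2 values of 229 occupy positions 1–2 → average rank (1+2)/2 = 1.5.
The 2 values of 368 occupy positions 4–5 → average rank (4+5)/2 = 4.5.
Ana has value 368 MPa → rank 4.5.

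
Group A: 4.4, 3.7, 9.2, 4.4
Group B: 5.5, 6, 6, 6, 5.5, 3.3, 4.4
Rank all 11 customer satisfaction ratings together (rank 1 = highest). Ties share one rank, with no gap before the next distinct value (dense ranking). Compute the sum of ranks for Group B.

22

Sorted (descending): 9.2, 6, 6, 6, 5.5, 5.5, 4.4, 4.4, 4.4, 3.7, 3.3
The 3 values of 6 share dense rank 2.
The 2 values of 5.5 share dense rank 3.
The 3 values of 4.4 share dense rank 4.
Remaining distinct values take the next consecutive integers.
Group B values → pooled ranks: 5.5→3, 6→2, 6→2, 6→2, 5.5→3, 3.3→6, 4.4→4
Rank sum = 3 + 2 + 2 + 2 + 3 + 6 + 4 = 22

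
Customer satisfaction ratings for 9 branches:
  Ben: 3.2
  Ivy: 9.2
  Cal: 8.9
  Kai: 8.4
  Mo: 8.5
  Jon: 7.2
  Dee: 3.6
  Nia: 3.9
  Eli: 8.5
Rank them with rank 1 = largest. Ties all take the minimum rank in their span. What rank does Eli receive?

3

Sorted (descending): 9.2, 8.9, 8.5, 8.5, 8.4, 7.2, 3.9, 3.6, 3.2
The 2 values of 8.5 occupy positions 3–4 → each gets rank 3.
Eli has value 8.5 → rank 3.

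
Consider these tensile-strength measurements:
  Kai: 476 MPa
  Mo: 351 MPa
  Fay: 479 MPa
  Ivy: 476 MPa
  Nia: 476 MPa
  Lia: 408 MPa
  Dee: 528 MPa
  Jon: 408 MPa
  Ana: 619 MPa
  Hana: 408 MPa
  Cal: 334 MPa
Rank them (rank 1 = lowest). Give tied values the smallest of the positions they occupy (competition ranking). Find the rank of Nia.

Sorted (ascending): 334, 351, 408, 408, 408, 476, 476, 476, 479, 528, 619
The 3 values of 408 occupy positions 3–5 → each gets rank 3.
The 3 values of 476 occupy positions 6–8 → each gets rank 6.
Nia has value 476 MPa → rank 6.

6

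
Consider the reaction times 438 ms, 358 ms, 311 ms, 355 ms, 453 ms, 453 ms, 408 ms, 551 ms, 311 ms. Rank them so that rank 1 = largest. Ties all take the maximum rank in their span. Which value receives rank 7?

Sorted (descending): 551, 453, 453, 438, 408, 358, 355, 311, 311
The 2 values of 453 occupy positions 2–3 → each gets rank 3.
The 2 values of 311 occupy positions 8–9 → each gets rank 9.
Rank 7 → value 355.

355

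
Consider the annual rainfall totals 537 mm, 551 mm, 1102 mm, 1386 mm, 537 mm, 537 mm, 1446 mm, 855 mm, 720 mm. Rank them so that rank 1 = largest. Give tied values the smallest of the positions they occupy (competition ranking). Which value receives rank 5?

Sorted (descending): 1446, 1386, 1102, 855, 720, 551, 537, 537, 537
The 3 values of 537 occupy positions 7–9 → each gets rank 7.
Rank 5 → value 720.

720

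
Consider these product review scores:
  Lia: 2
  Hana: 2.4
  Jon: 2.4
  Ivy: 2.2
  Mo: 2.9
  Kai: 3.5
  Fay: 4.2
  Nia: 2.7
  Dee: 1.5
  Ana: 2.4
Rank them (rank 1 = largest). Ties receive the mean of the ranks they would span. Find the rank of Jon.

6

Sorted (descending): 4.2, 3.5, 2.9, 2.7, 2.4, 2.4, 2.4, 2.2, 2, 1.5
The 3 values of 2.4 occupy positions 5–7 → average rank 6.
Jon has value 2.4 → rank 6.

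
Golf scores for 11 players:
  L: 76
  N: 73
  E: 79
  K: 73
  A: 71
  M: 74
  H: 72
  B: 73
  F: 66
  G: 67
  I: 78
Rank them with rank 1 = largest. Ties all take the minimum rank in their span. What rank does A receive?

Sorted (descending): 79, 78, 76, 74, 73, 73, 73, 72, 71, 67, 66
The 3 values of 73 occupy positions 5–7 → each gets rank 5.
A has value 71 → rank 9.

9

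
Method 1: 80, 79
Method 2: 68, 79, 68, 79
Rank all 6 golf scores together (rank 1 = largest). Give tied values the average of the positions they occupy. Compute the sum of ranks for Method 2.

Sorted (descending): 80, 79, 79, 79, 68, 68
The 3 values of 79 occupy positions 2–4 → average rank 3.
The 2 values of 68 occupy positions 5–6 → average rank (5+6)/2 = 5.5.
Method 2 values → pooled ranks: 68→5.5, 79→3, 68→5.5, 79→3
Rank sum = 5.5 + 3 + 5.5 + 3 = 17

17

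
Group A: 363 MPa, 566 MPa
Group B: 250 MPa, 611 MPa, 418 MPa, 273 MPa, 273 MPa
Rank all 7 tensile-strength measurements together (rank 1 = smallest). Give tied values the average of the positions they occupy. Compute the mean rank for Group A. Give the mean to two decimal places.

5.00

Sorted (ascending): 250, 273, 273, 363, 418, 566, 611
The 2 values of 273 occupy positions 2–3 → average rank (2+3)/2 = 2.5.
Group A values → pooled ranks: 363→4, 566→6
Mean rank = (4 + 6) / 2 = 5.00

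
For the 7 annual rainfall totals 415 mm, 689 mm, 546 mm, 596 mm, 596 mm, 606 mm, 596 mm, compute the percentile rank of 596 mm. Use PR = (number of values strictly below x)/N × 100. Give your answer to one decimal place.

28.6

N = 7.
Strictly below 596: 2. Equal to 596: 3.
PR = 2/7 × 100 = 28.6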